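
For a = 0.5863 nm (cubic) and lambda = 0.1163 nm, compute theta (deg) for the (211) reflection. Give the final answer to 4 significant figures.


d = a / sqrt(h^2+k^2+l^2)
d = 0.5863 / sqrt(6) = 0.239356 nm
lambda = 2*d*sin(theta)  =>  sin(theta) = lambda / (2*d)
sin(theta) = 0.1163 / (2 * 0.239356) = 0.242944
theta = 14.06 deg


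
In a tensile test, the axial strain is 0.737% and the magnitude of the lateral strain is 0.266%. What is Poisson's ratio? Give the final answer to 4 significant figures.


nu = -epsilon_lat / epsilon_axial
Lateral strain is contraction (negative), so using magnitudes:
nu = 0.266 / 0.737
nu = 0.3609


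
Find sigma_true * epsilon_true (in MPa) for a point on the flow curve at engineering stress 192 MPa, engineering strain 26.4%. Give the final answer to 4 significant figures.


sigma_true = sigma_eng * (1 + epsilon_eng)
sigma_true = 192 * (1 + 0.264) = 242.688 MPa
epsilon_true = ln(1 + epsilon_eng)
epsilon_true = ln(1 + 0.264) = 0.234281
sigma_true * epsilon_true = 242.688 * 0.234281 = 56.86 MPa


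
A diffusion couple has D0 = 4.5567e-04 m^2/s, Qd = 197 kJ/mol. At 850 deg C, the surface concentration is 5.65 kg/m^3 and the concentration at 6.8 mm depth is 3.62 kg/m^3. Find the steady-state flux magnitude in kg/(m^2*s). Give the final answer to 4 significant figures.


Step 1: D = D0 * exp(-Qd/(R*T))
T = 850 + 273.15 = 1123.15 K
D = 4.5567e-04 * exp(-197e3 / (8.314 * 1123.15)) = 3.13608e-13 m^2/s
Step 2: J = D * (C1 - C2) / dx
J = 3.13608e-13 * (5.65 - 3.62) / 6.8e-03
J = 9.362e-11 kg/(m^2*s)


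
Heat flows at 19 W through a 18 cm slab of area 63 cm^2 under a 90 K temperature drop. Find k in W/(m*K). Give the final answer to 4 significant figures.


k = Q*L / (A*dT)
L = 0.18 m, A = 6.3e-03 m^2
k = 19 * 0.18 / (6.3e-03 * 90)
k = 6.032 W/(m*K)


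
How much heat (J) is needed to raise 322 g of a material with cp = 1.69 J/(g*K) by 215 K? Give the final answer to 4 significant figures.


Q = m * cp * dT
Q = 322 * 1.69 * 215
Q = 117000 J


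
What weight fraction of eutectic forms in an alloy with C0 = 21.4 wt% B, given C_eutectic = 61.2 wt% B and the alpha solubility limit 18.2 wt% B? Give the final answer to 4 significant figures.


f_primary = (C_e - C0) / (C_e - C_alpha_max)
f_primary = (61.2 - 21.4) / (61.2 - 18.2)
f_primary = 0.925581
f_eutectic = 1 - 0.925581 = 0.07442


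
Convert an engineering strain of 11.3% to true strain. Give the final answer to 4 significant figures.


epsilon_true = ln(1 + epsilon_eng)
epsilon_true = ln(1 + 0.113)
epsilon_true = 0.1071


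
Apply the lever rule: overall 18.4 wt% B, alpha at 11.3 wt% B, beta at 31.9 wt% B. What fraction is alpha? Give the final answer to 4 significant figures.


f_alpha = (C_beta - C0) / (C_beta - C_alpha)
f_alpha = (31.9 - 18.4) / (31.9 - 11.3)
f_alpha = 0.6553


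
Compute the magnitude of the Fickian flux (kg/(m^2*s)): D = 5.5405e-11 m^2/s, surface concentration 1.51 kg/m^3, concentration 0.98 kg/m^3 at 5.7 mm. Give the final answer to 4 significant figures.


J = -D * (dC/dx) = D * (C1 - C2) / dx
J = 5.5405e-11 * (1.51 - 0.98) / 5.7e-03
J = 5.152e-09 kg/(m^2*s)


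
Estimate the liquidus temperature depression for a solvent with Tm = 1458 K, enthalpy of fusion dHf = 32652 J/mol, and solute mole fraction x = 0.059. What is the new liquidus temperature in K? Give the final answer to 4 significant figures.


dT = R*Tm^2*x / dHf
dT = 8.314 * 1458^2 * 0.059 / 32652
dT = 31.935 K
T_new = 1458 - 31.935 = 1426 K


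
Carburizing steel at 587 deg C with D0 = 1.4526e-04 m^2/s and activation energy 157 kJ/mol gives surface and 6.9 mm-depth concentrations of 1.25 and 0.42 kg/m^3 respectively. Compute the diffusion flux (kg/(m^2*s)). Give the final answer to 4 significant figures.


Step 1: D = D0 * exp(-Qd/(R*T))
T = 587 + 273.15 = 860.15 K
D = 1.4526e-04 * exp(-157e3 / (8.314 * 860.15)) = 4.24234e-14 m^2/s
Step 2: J = D * (C1 - C2) / dx
J = 4.24234e-14 * (1.25 - 0.42) / 6.9e-03
J = 5.103e-12 kg/(m^2*s)


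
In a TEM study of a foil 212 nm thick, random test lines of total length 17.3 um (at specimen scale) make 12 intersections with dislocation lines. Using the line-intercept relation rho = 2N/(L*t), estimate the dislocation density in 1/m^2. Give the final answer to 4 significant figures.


rho = 2N / (L * t)
L = 17.3 um = 1.73e-05 m, t = 212 nm = 2.12e-07 m
rho = 2 * 12 / (1.73e-05 * 2.12e-07)
rho = 6.544e+12 1/m^2


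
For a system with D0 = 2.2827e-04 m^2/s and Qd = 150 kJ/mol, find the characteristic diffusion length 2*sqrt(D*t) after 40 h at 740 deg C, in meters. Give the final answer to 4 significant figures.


Step 1: D = D0 * exp(-Qd/(R*T))
T = 1013.15 K
D = 2.2827e-04 * exp(-150e3 / (8.314 * 1013.15)) = 4.21375e-12 m^2/s
Step 2: L = 2*sqrt(D*t)
t = 40 h = 144000 s
L = 2*sqrt(4.21375e-12 * 144000) = 1.558e-03 m


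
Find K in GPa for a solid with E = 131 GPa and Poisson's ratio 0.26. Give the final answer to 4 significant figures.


K = E / (3*(1-2*nu))
K = 131 / (3*(1-2*0.26))
K = 90.97 GPa


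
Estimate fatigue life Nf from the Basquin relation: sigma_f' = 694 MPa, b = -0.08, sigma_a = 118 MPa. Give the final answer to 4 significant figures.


sigma_a = sigma_f' * (2*Nf)^b
2*Nf = (sigma_a / sigma_f')^(1/b)
2*Nf = (118 / 694)^(1/-0.08)
2*Nf = 4.15402e+09
Nf = 2.077e+09 cycles


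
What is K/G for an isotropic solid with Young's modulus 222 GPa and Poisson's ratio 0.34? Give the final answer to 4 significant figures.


G = E / (2*(1+nu))
G = 222 / (2*(1+0.34)) = 82.8358 GPa
K = E / (3*(1-2*nu))
K = 222 / (3*(1-2*0.34)) = 231.25 GPa
K/G = 231.25 / 82.8358 = 2.792


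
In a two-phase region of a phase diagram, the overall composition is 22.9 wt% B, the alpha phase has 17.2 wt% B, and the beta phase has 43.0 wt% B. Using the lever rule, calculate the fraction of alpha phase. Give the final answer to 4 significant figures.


f_alpha = (C_beta - C0) / (C_beta - C_alpha)
f_alpha = (43.0 - 22.9) / (43.0 - 17.2)
f_alpha = 0.7791


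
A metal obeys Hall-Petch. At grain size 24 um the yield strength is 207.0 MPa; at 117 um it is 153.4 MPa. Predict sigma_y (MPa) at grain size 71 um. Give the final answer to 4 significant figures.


sigma_y = sigma0 + k / sqrt(d)
1/sqrt(d1) = 1/sqrt(2.4e-05) = 204.124;  1/sqrt(d2) = 92.45
k = (sigma1 - sigma2) / (1/sqrt(d1) - 1/sqrt(d2)) = (207.0 - 153.4) / (204.124 - 92.45) = 0.479968 MPa*m^0.5
sigma0 = sigma1 - k/sqrt(d1) = 207.0 - 0.479968*204.124 = 109.027 MPa
sigma_y(d3) = 109.027 + 0.479968 / sqrt(7.1e-05) = 166 MPa


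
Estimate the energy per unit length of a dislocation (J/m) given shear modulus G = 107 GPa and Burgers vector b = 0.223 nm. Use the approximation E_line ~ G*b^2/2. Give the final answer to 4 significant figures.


E = G*b^2/2
b = 0.223 nm = 2.23e-10 m
G = 107 GPa = 1.07e+11 Pa
E = 0.5 * 1.07e+11 * (2.23e-10)^2
E = 2.661e-09 J/m


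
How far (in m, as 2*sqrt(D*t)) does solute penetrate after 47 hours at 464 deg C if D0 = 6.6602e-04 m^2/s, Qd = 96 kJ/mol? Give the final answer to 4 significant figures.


Step 1: D = D0 * exp(-Qd/(R*T))
T = 737.15 K
D = 6.6602e-04 * exp(-96e3 / (8.314 * 737.15)) = 1.04871e-10 m^2/s
Step 2: L = 2*sqrt(D*t)
t = 47 h = 169200 s
L = 2*sqrt(1.04871e-10 * 169200) = 8.425e-03 m


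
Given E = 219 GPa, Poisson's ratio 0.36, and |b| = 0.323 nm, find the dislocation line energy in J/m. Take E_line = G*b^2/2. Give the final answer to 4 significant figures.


Step 1: G = E / (2*(1+nu))
G = 219 / (2*(1+0.36)) = 80.5147 GPa = 8.05147e+10 Pa
Step 2: E_line = G*b^2/2
b = 0.323 nm = 3.23e-10 m
E_line = 0.5 * 8.05147e+10 * (3.23e-10)^2 = 4.2e-09 J/m


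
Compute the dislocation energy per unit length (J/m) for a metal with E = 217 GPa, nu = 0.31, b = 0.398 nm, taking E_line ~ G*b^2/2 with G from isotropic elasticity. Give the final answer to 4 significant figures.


Step 1: G = E / (2*(1+nu))
G = 217 / (2*(1+0.31)) = 82.8244 GPa = 8.28244e+10 Pa
Step 2: E_line = G*b^2/2
b = 0.398 nm = 3.98e-10 m
E_line = 0.5 * 8.28244e+10 * (3.98e-10)^2 = 6.56e-09 J/m


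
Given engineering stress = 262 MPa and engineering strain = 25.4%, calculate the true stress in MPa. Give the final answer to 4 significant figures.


sigma_true = sigma_eng * (1 + epsilon_eng)
sigma_true = 262 * (1 + 0.254)
sigma_true = 328.5 MPa


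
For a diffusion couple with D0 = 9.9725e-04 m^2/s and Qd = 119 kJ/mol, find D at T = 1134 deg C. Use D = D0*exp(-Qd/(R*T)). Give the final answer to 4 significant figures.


D = D0 * exp(-Qd / (R*T))
T = 1407.15 K
D = 9.9725e-04 * exp(-119e3 / (8.314 * 1407.15))
D = 3.813e-08 m^2/s


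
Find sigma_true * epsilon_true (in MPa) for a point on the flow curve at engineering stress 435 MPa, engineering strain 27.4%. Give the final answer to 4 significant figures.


sigma_true = sigma_eng * (1 + epsilon_eng)
sigma_true = 435 * (1 + 0.274) = 554.19 MPa
epsilon_true = ln(1 + epsilon_eng)
epsilon_true = ln(1 + 0.274) = 0.242162
sigma_true * epsilon_true = 554.19 * 0.242162 = 134.2 MPa


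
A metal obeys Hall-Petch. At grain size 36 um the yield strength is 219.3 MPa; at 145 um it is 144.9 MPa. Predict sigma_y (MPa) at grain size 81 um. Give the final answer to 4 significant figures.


sigma_y = sigma0 + k / sqrt(d)
1/sqrt(d1) = 1/sqrt(3.6e-05) = 166.667;  1/sqrt(d2) = 83.0455
k = (sigma1 - sigma2) / (1/sqrt(d1) - 1/sqrt(d2)) = (219.3 - 144.9) / (166.667 - 83.0455) = 0.889727 MPa*m^0.5
sigma0 = sigma1 - k/sqrt(d1) = 219.3 - 0.889727*166.667 = 71.0122 MPa
sigma_y(d3) = 71.0122 + 0.889727 / sqrt(8.1e-05) = 169.9 MPa


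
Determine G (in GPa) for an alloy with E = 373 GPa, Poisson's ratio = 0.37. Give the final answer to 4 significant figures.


G = E / (2*(1+nu))
G = 373 / (2*(1+0.37))
G = 136.1 GPa


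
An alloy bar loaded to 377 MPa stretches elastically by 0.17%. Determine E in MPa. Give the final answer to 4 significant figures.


E = sigma / epsilon
epsilon = 0.17% = 1.7e-03
E = 377 / 1.7e-03
E = 221800 MPa


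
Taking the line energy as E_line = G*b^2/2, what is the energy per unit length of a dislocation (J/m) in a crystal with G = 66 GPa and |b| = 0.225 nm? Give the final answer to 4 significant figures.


E = G*b^2/2
b = 0.225 nm = 2.25e-10 m
G = 66 GPa = 6.6e+10 Pa
E = 0.5 * 6.6e+10 * (2.25e-10)^2
E = 1.671e-09 J/m


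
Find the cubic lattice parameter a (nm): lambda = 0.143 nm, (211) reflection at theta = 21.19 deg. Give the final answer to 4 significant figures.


d = lambda / (2*sin(theta))
d = 0.143 / (2*sin(21.19 deg))
d = 0.197808 nm
a = d * sqrt(h^2+k^2+l^2) = 0.197808 * sqrt(6)
a = 0.4845 nm


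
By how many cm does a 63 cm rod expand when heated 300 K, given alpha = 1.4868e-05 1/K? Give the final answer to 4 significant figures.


dL = L0 * alpha * dT
dL = 63 * 1.4868e-05 * 300
dL = 0.281 cm


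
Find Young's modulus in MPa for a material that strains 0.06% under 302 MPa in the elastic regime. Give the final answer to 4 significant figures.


E = sigma / epsilon
epsilon = 0.06% = 6e-04
E = 302 / 6e-04
E = 503300 MPa


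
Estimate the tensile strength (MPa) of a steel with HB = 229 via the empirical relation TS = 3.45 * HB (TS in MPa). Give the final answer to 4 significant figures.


TS (MPa) = 3.45 * HB
TS = 3.45 * 229
TS = 790.1 MPa


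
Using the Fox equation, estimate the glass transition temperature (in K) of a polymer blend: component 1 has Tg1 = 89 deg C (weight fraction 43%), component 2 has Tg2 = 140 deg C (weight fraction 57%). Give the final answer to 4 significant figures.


1/Tg = w1/Tg1 + w2/Tg2 (in Kelvin)
Tg1 = 362.15 K, Tg2 = 413.15 K
1/Tg = 0.43/362.15 + 0.57/413.15
Tg = 389.6 K


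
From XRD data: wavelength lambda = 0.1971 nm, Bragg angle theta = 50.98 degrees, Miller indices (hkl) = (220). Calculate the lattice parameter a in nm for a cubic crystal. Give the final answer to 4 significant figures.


d = lambda / (2*sin(theta))
d = 0.1971 / (2*sin(50.98 deg))
d = 0.126846 nm
a = d * sqrt(h^2+k^2+l^2) = 0.126846 * sqrt(8)
a = 0.3588 nm


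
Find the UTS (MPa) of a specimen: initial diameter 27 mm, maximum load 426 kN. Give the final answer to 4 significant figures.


A0 = pi*(d/2)^2 = pi*(27/2)^2 = 572.555 mm^2
UTS = F_max / A0 = 426*1000 / 572.555
UTS = 744 MPa


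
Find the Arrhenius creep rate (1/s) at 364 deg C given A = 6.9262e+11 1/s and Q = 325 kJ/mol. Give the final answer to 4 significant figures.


rate = A * exp(-Q / (R*T))
T = 364 + 273.15 = 637.15 K
rate = 6.9262e+11 * exp(-325e3 / (8.314 * 637.15))
rate = 1.568e-15 1/s


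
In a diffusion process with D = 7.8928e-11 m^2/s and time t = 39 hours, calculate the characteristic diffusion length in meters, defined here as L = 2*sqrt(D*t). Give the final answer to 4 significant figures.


t = 39 hr = 140400 s
Diffusion length = 2*sqrt(D*t)
= 2*sqrt(7.8928e-11 * 140400)
= 6.658e-03 m


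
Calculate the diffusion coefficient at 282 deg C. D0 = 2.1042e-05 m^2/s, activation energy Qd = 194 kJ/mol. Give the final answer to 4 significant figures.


D = D0 * exp(-Qd / (R*T))
T = 555.15 K
D = 2.1042e-05 * exp(-194e3 / (8.314 * 555.15))
D = 1.172e-23 m^2/s


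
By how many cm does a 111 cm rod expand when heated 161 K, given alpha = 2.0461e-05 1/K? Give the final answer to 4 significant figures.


dL = L0 * alpha * dT
dL = 111 * 2.0461e-05 * 161
dL = 0.3657 cm


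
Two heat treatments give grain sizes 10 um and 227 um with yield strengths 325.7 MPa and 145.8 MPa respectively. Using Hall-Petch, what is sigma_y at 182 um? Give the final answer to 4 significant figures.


sigma_y = sigma0 + k / sqrt(d)
1/sqrt(d1) = 1/sqrt(1e-05) = 316.228;  1/sqrt(d2) = 66.3723
k = (sigma1 - sigma2) / (1/sqrt(d1) - 1/sqrt(d2)) = (325.7 - 145.8) / (316.228 - 66.3723) = 0.720016 MPa*m^0.5
sigma0 = sigma1 - k/sqrt(d1) = 325.7 - 0.720016*316.228 = 98.0108 MPa
sigma_y(d3) = 98.0108 + 0.720016 / sqrt(1.82e-04) = 151.4 MPa


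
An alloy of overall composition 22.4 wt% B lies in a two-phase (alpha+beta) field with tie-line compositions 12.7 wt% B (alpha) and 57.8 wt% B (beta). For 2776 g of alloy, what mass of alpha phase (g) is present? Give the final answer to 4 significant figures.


f_alpha = (C_beta - C0) / (C_beta - C_alpha)
f_alpha = (57.8 - 22.4) / (57.8 - 12.7) = 0.784922
m_alpha = f_alpha * m_total = 0.784922 * 2776 = 2179 g


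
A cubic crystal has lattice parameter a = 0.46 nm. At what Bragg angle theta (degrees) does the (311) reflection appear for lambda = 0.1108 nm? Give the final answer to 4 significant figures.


d = a / sqrt(h^2+k^2+l^2)
d = 0.46 / sqrt(11) = 0.138695 nm
lambda = 2*d*sin(theta)  =>  sin(theta) = lambda / (2*d)
sin(theta) = 0.1108 / (2 * 0.138695) = 0.399437
theta = 23.54 deg


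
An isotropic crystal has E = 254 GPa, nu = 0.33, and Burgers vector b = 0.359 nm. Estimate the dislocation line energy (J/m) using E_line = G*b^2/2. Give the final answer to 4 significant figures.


Step 1: G = E / (2*(1+nu))
G = 254 / (2*(1+0.33)) = 95.4887 GPa = 9.54887e+10 Pa
Step 2: E_line = G*b^2/2
b = 0.359 nm = 3.59e-10 m
E_line = 0.5 * 9.54887e+10 * (3.59e-10)^2 = 6.153e-09 J/m


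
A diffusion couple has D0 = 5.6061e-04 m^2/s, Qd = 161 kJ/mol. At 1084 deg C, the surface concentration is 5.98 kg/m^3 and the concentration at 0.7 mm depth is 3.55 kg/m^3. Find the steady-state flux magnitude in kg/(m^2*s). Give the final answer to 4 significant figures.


Step 1: D = D0 * exp(-Qd/(R*T))
T = 1084 + 273.15 = 1357.15 K
D = 5.6061e-04 * exp(-161e3 / (8.314 * 1357.15)) = 3.5628e-10 m^2/s
Step 2: J = D * (C1 - C2) / dx
J = 3.5628e-10 * (5.98 - 3.55) / 7e-04
J = 1.237e-06 kg/(m^2*s)


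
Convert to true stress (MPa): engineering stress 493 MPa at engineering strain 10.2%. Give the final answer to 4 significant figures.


sigma_true = sigma_eng * (1 + epsilon_eng)
sigma_true = 493 * (1 + 0.102)
sigma_true = 543.3 MPa


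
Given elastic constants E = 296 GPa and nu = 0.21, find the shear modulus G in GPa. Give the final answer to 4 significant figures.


G = E / (2*(1+nu))
G = 296 / (2*(1+0.21))
G = 122.3 GPa


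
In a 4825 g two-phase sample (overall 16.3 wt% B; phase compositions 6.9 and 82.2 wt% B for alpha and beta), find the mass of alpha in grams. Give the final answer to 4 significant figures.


f_alpha = (C_beta - C0) / (C_beta - C_alpha)
f_alpha = (82.2 - 16.3) / (82.2 - 6.9) = 0.875166
m_alpha = f_alpha * m_total = 0.875166 * 4825 = 4223 g


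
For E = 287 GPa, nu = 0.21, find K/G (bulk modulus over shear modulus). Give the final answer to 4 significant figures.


G = E / (2*(1+nu))
G = 287 / (2*(1+0.21)) = 118.595 GPa
K = E / (3*(1-2*nu))
K = 287 / (3*(1-2*0.21)) = 164.943 GPa
K/G = 164.943 / 118.595 = 1.391


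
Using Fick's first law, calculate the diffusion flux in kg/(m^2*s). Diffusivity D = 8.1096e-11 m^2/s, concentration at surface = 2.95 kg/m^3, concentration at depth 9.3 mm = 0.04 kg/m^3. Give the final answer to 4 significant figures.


J = -D * (dC/dx) = D * (C1 - C2) / dx
J = 8.1096e-11 * (2.95 - 0.04) / 9.3e-03
J = 2.538e-08 kg/(m^2*s)


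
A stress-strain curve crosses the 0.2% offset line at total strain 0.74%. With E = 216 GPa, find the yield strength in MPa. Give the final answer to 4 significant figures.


Offset strain = 0.002
Elastic strain at yield = total_strain - offset = 7.4e-03 - 0.002 = 5.4e-03
sigma_y = E * elastic_strain = 216000 * 5.4e-03
sigma_y = 1166 MPa


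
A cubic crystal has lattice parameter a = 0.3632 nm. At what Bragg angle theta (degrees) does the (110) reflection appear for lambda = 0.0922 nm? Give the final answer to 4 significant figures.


d = a / sqrt(h^2+k^2+l^2)
d = 0.3632 / sqrt(2) = 0.256821 nm
lambda = 2*d*sin(theta)  =>  sin(theta) = lambda / (2*d)
sin(theta) = 0.0922 / (2 * 0.256821) = 0.179502
theta = 10.34 deg


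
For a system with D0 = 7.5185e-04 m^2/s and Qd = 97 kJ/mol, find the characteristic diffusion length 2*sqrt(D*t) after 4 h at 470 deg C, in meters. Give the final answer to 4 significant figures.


Step 1: D = D0 * exp(-Qd/(R*T))
T = 743.15 K
D = 7.5185e-04 * exp(-97e3 / (8.314 * 743.15)) = 1.14271e-10 m^2/s
Step 2: L = 2*sqrt(D*t)
t = 4 h = 14400 s
L = 2*sqrt(1.14271e-10 * 14400) = 2.566e-03 m


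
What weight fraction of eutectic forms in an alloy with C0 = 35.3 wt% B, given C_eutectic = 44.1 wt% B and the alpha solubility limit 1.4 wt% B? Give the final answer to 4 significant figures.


f_primary = (C_e - C0) / (C_e - C_alpha_max)
f_primary = (44.1 - 35.3) / (44.1 - 1.4)
f_primary = 0.206089
f_eutectic = 1 - 0.206089 = 0.7939


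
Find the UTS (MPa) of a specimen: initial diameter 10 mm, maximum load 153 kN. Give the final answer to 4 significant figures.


A0 = pi*(d/2)^2 = pi*(10/2)^2 = 78.5398 mm^2
UTS = F_max / A0 = 153*1000 / 78.5398
UTS = 1948 MPa


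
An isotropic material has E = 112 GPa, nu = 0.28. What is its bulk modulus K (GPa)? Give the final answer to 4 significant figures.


K = E / (3*(1-2*nu))
K = 112 / (3*(1-2*0.28))
K = 84.85 GPa


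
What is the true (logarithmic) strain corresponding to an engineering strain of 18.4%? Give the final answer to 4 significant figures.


epsilon_true = ln(1 + epsilon_eng)
epsilon_true = ln(1 + 0.184)
epsilon_true = 0.1689


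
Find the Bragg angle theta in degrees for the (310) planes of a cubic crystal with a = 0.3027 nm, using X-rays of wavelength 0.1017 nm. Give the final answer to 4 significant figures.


d = a / sqrt(h^2+k^2+l^2)
d = 0.3027 / sqrt(10) = 0.0957221 nm
lambda = 2*d*sin(theta)  =>  sin(theta) = lambda / (2*d)
sin(theta) = 0.1017 / (2 * 0.0957221) = 0.531225
theta = 32.09 deg


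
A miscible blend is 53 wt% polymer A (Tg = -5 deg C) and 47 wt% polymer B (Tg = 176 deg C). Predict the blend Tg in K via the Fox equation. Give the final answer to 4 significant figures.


1/Tg = w1/Tg1 + w2/Tg2 (in Kelvin)
Tg1 = 268.15 K, Tg2 = 449.15 K
1/Tg = 0.53/268.15 + 0.47/449.15
Tg = 330.8 K


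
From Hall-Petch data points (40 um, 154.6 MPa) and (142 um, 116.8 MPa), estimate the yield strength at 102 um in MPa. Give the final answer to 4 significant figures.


sigma_y = sigma0 + k / sqrt(d)
1/sqrt(d1) = 1/sqrt(4e-05) = 158.114;  1/sqrt(d2) = 83.9181
k = (sigma1 - sigma2) / (1/sqrt(d1) - 1/sqrt(d2)) = (154.6 - 116.8) / (158.114 - 83.9181) = 0.509463 MPa*m^0.5
sigma0 = sigma1 - k/sqrt(d1) = 154.6 - 0.509463*158.114 = 74.0468 MPa
sigma_y(d3) = 74.0468 + 0.509463 / sqrt(1.02e-04) = 124.5 MPa


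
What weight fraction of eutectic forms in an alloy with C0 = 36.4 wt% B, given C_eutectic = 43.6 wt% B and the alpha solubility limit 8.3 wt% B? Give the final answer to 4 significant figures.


f_primary = (C_e - C0) / (C_e - C_alpha_max)
f_primary = (43.6 - 36.4) / (43.6 - 8.3)
f_primary = 0.203966
f_eutectic = 1 - 0.203966 = 0.796


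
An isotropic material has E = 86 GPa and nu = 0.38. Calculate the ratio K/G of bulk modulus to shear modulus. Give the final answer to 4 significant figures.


G = E / (2*(1+nu))
G = 86 / (2*(1+0.38)) = 31.1594 GPa
K = E / (3*(1-2*nu))
K = 86 / (3*(1-2*0.38)) = 119.444 GPa
K/G = 119.444 / 31.1594 = 3.833


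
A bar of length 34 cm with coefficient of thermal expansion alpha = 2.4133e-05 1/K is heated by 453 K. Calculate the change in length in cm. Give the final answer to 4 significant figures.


dL = L0 * alpha * dT
dL = 34 * 2.4133e-05 * 453
dL = 0.3717 cm


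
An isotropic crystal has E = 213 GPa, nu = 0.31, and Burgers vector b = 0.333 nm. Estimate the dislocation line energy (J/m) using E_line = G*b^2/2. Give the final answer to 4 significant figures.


Step 1: G = E / (2*(1+nu))
G = 213 / (2*(1+0.31)) = 81.2977 GPa = 8.12977e+10 Pa
Step 2: E_line = G*b^2/2
b = 0.333 nm = 3.33e-10 m
E_line = 0.5 * 8.12977e+10 * (3.33e-10)^2 = 4.508e-09 J/m


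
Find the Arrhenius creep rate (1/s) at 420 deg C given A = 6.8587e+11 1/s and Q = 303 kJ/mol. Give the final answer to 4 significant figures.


rate = A * exp(-Q / (R*T))
T = 420 + 273.15 = 693.15 K
rate = 6.8587e+11 * exp(-303e3 / (8.314 * 693.15))
rate = 1.004e-11 1/s


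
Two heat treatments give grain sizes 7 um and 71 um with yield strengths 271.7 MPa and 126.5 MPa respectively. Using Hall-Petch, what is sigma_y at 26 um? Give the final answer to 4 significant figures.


sigma_y = sigma0 + k / sqrt(d)
1/sqrt(d1) = 1/sqrt(7e-06) = 377.964;  1/sqrt(d2) = 118.678
k = (sigma1 - sigma2) / (1/sqrt(d1) - 1/sqrt(d2)) = (271.7 - 126.5) / (377.964 - 118.678) = 0.559999 MPa*m^0.5
sigma0 = sigma1 - k/sqrt(d1) = 271.7 - 0.559999*377.964 = 60.0404 MPa
sigma_y(d3) = 60.0404 + 0.559999 / sqrt(2.6e-05) = 169.9 MPa


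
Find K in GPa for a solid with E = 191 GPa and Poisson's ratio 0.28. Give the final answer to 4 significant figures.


K = E / (3*(1-2*nu))
K = 191 / (3*(1-2*0.28))
K = 144.7 GPa


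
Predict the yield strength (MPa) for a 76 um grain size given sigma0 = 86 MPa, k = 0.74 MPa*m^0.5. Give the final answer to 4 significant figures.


sigma_y = sigma0 + k / sqrt(d)
d = 76 um = 7.6e-05 m
sigma_y = 86 + 0.74 / sqrt(7.6e-05)
sigma_y = 170.9 MPa


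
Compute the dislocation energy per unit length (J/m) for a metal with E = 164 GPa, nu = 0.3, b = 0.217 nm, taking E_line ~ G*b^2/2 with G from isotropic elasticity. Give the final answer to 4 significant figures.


Step 1: G = E / (2*(1+nu))
G = 164 / (2*(1+0.3)) = 63.0769 GPa = 6.30769e+10 Pa
Step 2: E_line = G*b^2/2
b = 0.217 nm = 2.17e-10 m
E_line = 0.5 * 6.30769e+10 * (2.17e-10)^2 = 1.485e-09 J/m


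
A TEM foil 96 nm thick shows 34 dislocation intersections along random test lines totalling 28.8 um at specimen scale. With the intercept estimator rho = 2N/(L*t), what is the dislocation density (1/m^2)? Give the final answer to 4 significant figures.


rho = 2N / (L * t)
L = 28.8 um = 2.88e-05 m, t = 96 nm = 9.6e-08 m
rho = 2 * 34 / (2.88e-05 * 9.6e-08)
rho = 2.459e+13 1/m^2


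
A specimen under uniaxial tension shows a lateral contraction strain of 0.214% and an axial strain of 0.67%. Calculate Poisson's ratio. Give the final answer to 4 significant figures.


nu = -epsilon_lat / epsilon_axial
Lateral strain is contraction (negative), so using magnitudes:
nu = 0.214 / 0.67
nu = 0.3194


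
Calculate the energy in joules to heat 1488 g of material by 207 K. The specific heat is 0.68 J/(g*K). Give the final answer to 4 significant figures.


Q = m * cp * dT
Q = 1488 * 0.68 * 207
Q = 209500 J


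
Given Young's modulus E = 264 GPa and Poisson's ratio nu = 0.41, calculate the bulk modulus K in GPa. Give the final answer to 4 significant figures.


K = E / (3*(1-2*nu))
K = 264 / (3*(1-2*0.41))
K = 488.9 GPa


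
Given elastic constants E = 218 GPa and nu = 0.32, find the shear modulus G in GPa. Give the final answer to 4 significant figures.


G = E / (2*(1+nu))
G = 218 / (2*(1+0.32))
G = 82.58 GPa


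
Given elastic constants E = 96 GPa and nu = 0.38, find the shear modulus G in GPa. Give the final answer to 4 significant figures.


G = E / (2*(1+nu))
G = 96 / (2*(1+0.38))
G = 34.78 GPa


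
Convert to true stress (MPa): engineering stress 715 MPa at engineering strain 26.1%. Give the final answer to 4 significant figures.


sigma_true = sigma_eng * (1 + epsilon_eng)
sigma_true = 715 * (1 + 0.261)
sigma_true = 901.6 MPa


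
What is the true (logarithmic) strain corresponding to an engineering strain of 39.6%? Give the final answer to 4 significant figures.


epsilon_true = ln(1 + epsilon_eng)
epsilon_true = ln(1 + 0.396)
epsilon_true = 0.3336


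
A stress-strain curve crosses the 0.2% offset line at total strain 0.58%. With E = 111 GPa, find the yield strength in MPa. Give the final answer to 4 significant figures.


Offset strain = 0.002
Elastic strain at yield = total_strain - offset = 5.8e-03 - 0.002 = 3.8e-03
sigma_y = E * elastic_strain = 111000 * 3.8e-03
sigma_y = 421.8 MPa


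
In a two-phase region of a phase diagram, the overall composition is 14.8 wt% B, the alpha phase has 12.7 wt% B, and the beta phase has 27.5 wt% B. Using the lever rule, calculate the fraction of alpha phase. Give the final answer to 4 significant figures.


f_alpha = (C_beta - C0) / (C_beta - C_alpha)
f_alpha = (27.5 - 14.8) / (27.5 - 12.7)
f_alpha = 0.8581


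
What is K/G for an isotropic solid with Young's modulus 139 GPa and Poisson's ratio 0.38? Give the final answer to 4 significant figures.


G = E / (2*(1+nu))
G = 139 / (2*(1+0.38)) = 50.3623 GPa
K = E / (3*(1-2*nu))
K = 139 / (3*(1-2*0.38)) = 193.056 GPa
K/G = 193.056 / 50.3623 = 3.833


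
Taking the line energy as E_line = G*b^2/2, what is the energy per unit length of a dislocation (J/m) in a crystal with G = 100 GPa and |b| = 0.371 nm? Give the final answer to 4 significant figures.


E = G*b^2/2
b = 0.371 nm = 3.71e-10 m
G = 100 GPa = 1e+11 Pa
E = 0.5 * 1e+11 * (3.71e-10)^2
E = 6.882e-09 J/m


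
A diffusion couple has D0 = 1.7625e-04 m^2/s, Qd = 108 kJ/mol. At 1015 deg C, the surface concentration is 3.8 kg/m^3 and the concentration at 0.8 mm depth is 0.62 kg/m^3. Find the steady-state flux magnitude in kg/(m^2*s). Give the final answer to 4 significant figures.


Step 1: D = D0 * exp(-Qd/(R*T))
T = 1015 + 273.15 = 1288.15 K
D = 1.7625e-04 * exp(-108e3 / (8.314 * 1288.15)) = 7.35458e-09 m^2/s
Step 2: J = D * (C1 - C2) / dx
J = 7.35458e-09 * (3.8 - 0.62) / 8e-04
J = 2.923e-05 kg/(m^2*s)


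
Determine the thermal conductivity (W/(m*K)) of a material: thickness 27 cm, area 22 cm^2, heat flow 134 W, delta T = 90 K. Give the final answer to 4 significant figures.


k = Q*L / (A*dT)
L = 0.27 m, A = 2.2e-03 m^2
k = 134 * 0.27 / (2.2e-03 * 90)
k = 182.7 W/(m*K)


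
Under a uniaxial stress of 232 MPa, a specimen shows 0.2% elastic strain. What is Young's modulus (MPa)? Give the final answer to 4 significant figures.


E = sigma / epsilon
epsilon = 0.2% = 2e-03
E = 232 / 2e-03
E = 116000 MPa


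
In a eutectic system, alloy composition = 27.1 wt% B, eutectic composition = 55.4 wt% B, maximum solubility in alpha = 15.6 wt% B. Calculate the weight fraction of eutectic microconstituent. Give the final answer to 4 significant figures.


f_primary = (C_e - C0) / (C_e - C_alpha_max)
f_primary = (55.4 - 27.1) / (55.4 - 15.6)
f_primary = 0.711055
f_eutectic = 1 - 0.711055 = 0.2889


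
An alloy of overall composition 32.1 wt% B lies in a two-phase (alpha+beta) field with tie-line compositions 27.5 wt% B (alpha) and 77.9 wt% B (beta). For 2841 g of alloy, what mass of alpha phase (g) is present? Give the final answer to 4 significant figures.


f_alpha = (C_beta - C0) / (C_beta - C_alpha)
f_alpha = (77.9 - 32.1) / (77.9 - 27.5) = 0.90873
m_alpha = f_alpha * m_total = 0.90873 * 2841 = 2582 g


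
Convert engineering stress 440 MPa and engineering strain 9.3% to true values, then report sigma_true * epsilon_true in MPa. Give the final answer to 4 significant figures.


sigma_true = sigma_eng * (1 + epsilon_eng)
sigma_true = 440 * (1 + 0.093) = 480.92 MPa
epsilon_true = ln(1 + epsilon_eng)
epsilon_true = ln(1 + 0.093) = 0.0889262
sigma_true * epsilon_true = 480.92 * 0.0889262 = 42.77 MPa


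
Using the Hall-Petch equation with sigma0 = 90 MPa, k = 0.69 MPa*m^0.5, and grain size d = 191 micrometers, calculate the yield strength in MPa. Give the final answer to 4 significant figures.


sigma_y = sigma0 + k / sqrt(d)
d = 191 um = 1.91e-04 m
sigma_y = 90 + 0.69 / sqrt(1.91e-04)
sigma_y = 139.9 MPa


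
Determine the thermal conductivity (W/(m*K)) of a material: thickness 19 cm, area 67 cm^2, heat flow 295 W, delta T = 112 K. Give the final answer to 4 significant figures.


k = Q*L / (A*dT)
L = 0.19 m, A = 6.7e-03 m^2
k = 295 * 0.19 / (6.7e-03 * 112)
k = 74.69 W/(m*K)


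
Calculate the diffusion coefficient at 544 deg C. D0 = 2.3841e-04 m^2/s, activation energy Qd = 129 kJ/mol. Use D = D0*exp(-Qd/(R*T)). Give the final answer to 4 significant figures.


D = D0 * exp(-Qd / (R*T))
T = 817.15 K
D = 2.3841e-04 * exp(-129e3 / (8.314 * 817.15))
D = 1.352e-12 m^2/s


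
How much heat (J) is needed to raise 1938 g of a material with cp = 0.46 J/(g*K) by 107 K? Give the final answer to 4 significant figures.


Q = m * cp * dT
Q = 1938 * 0.46 * 107
Q = 95390 J


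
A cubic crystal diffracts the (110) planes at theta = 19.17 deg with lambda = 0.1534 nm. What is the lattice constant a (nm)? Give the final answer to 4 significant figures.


d = lambda / (2*sin(theta))
d = 0.1534 / (2*sin(19.17 deg))
d = 0.233576 nm
a = d * sqrt(h^2+k^2+l^2) = 0.233576 * sqrt(2)
a = 0.3303 nm


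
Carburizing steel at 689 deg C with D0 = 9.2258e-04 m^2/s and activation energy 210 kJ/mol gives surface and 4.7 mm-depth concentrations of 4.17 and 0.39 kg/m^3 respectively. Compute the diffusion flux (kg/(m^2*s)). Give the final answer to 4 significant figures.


Step 1: D = D0 * exp(-Qd/(R*T))
T = 689 + 273.15 = 962.15 K
D = 9.2258e-04 * exp(-210e3 / (8.314 * 962.15)) = 3.66267e-15 m^2/s
Step 2: J = D * (C1 - C2) / dx
J = 3.66267e-15 * (4.17 - 0.39) / 4.7e-03
J = 2.946e-12 kg/(m^2*s)


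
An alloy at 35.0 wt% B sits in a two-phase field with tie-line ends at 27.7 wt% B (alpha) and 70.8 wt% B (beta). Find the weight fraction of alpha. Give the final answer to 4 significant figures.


f_alpha = (C_beta - C0) / (C_beta - C_alpha)
f_alpha = (70.8 - 35.0) / (70.8 - 27.7)
f_alpha = 0.8306


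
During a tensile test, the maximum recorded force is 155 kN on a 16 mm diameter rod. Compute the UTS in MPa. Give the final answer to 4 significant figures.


A0 = pi*(d/2)^2 = pi*(16/2)^2 = 201.062 mm^2
UTS = F_max / A0 = 155*1000 / 201.062
UTS = 770.9 MPa


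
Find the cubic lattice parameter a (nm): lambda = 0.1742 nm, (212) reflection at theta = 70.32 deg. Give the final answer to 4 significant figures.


d = lambda / (2*sin(theta))
d = 0.1742 / (2*sin(70.32 deg))
d = 0.0925033 nm
a = d * sqrt(h^2+k^2+l^2) = 0.0925033 * sqrt(9)
a = 0.2775 nm


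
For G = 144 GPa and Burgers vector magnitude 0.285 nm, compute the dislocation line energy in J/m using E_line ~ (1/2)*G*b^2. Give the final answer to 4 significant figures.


E = G*b^2/2
b = 0.285 nm = 2.85e-10 m
G = 144 GPa = 1.44e+11 Pa
E = 0.5 * 1.44e+11 * (2.85e-10)^2
E = 5.848e-09 J/m


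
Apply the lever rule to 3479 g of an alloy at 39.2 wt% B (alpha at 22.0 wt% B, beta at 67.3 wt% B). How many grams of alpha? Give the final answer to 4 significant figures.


f_alpha = (C_beta - C0) / (C_beta - C_alpha)
f_alpha = (67.3 - 39.2) / (67.3 - 22.0) = 0.620309
m_alpha = f_alpha * m_total = 0.620309 * 3479 = 2158 g


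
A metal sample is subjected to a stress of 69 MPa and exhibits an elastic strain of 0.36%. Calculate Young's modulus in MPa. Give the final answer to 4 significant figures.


E = sigma / epsilon
epsilon = 0.36% = 3.6e-03
E = 69 / 3.6e-03
E = 19170 MPa


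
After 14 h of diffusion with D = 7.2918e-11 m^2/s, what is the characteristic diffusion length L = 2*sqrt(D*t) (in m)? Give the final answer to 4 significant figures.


t = 14 hr = 50400 s
Diffusion length = 2*sqrt(D*t)
= 2*sqrt(7.2918e-11 * 50400)
= 3.834e-03 m


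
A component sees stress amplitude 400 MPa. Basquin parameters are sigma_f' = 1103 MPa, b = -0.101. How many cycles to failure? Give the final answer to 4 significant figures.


sigma_a = sigma_f' * (2*Nf)^b
2*Nf = (sigma_a / sigma_f')^(1/b)
2*Nf = (400 / 1103)^(1/-0.101)
2*Nf = 22990
Nf = 11500 cycles


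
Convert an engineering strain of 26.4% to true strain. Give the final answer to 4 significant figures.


epsilon_true = ln(1 + epsilon_eng)
epsilon_true = ln(1 + 0.264)
epsilon_true = 0.2343


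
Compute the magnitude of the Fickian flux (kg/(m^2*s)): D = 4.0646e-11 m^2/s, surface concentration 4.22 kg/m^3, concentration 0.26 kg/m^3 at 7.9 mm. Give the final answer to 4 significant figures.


J = -D * (dC/dx) = D * (C1 - C2) / dx
J = 4.0646e-11 * (4.22 - 0.26) / 7.9e-03
J = 2.037e-08 kg/(m^2*s)


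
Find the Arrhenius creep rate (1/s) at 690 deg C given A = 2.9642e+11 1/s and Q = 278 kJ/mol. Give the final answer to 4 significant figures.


rate = A * exp(-Q / (R*T))
T = 690 + 273.15 = 963.15 K
rate = 2.9642e+11 * exp(-278e3 / (8.314 * 963.15))
rate = 2.481e-04 1/s


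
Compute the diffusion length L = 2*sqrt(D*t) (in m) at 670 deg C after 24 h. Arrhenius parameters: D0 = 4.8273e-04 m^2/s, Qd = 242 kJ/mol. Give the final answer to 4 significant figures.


Step 1: D = D0 * exp(-Qd/(R*T))
T = 943.15 K
D = 4.8273e-04 * exp(-242e3 / (8.314 * 943.15)) = 1.90762e-17 m^2/s
Step 2: L = 2*sqrt(D*t)
t = 24 h = 86400 s
L = 2*sqrt(1.90762e-17 * 86400) = 2.568e-06 m


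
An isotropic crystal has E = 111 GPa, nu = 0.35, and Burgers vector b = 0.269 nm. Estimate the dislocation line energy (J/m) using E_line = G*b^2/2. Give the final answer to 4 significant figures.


Step 1: G = E / (2*(1+nu))
G = 111 / (2*(1+0.35)) = 41.1111 GPa = 4.11111e+10 Pa
Step 2: E_line = G*b^2/2
b = 0.269 nm = 2.69e-10 m
E_line = 0.5 * 4.11111e+10 * (2.69e-10)^2 = 1.487e-09 J/m


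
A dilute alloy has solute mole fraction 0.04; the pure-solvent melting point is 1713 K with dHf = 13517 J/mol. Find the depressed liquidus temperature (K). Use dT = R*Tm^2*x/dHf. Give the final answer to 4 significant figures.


dT = R*Tm^2*x / dHf
dT = 8.314 * 1713^2 * 0.04 / 13517
dT = 72.1946 K
T_new = 1713 - 72.1946 = 1641 K


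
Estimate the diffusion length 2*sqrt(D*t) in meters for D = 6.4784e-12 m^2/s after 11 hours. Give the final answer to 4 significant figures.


t = 11 hr = 39600 s
Diffusion length = 2*sqrt(D*t)
= 2*sqrt(6.4784e-12 * 39600)
= 1.013e-03 m


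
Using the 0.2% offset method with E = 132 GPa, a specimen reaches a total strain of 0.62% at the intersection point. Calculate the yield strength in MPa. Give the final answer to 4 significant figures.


Offset strain = 0.002
Elastic strain at yield = total_strain - offset = 6.2e-03 - 0.002 = 4.2e-03
sigma_y = E * elastic_strain = 132000 * 4.2e-03
sigma_y = 554.4 MPa


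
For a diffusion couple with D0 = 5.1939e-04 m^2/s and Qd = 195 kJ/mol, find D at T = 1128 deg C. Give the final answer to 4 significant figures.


D = D0 * exp(-Qd / (R*T))
T = 1401.15 K
D = 5.1939e-04 * exp(-195e3 / (8.314 * 1401.15))
D = 2.79e-11 m^2/s


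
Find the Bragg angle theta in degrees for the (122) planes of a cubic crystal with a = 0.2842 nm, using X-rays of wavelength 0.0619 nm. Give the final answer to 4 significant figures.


d = a / sqrt(h^2+k^2+l^2)
d = 0.2842 / sqrt(9) = 0.0947333 nm
lambda = 2*d*sin(theta)  =>  sin(theta) = lambda / (2*d)
sin(theta) = 0.0619 / (2 * 0.0947333) = 0.326707
theta = 19.07 deg


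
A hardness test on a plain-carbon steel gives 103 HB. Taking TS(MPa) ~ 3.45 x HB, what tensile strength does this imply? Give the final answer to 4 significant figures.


TS (MPa) = 3.45 * HB
TS = 3.45 * 103
TS = 355.4 MPa


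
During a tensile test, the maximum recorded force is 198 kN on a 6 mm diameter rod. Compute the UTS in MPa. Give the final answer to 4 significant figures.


A0 = pi*(d/2)^2 = pi*(6/2)^2 = 28.2743 mm^2
UTS = F_max / A0 = 198*1000 / 28.2743
UTS = 7003 MPa


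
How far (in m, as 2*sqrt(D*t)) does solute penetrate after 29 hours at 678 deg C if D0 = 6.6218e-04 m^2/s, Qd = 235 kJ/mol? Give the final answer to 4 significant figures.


Step 1: D = D0 * exp(-Qd/(R*T))
T = 951.15 K
D = 6.6218e-04 * exp(-235e3 / (8.314 * 951.15)) = 8.22114e-17 m^2/s
Step 2: L = 2*sqrt(D*t)
t = 29 h = 104400 s
L = 2*sqrt(8.22114e-17 * 104400) = 5.859e-06 m


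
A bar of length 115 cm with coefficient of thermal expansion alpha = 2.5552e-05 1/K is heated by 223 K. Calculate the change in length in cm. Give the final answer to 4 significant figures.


dL = L0 * alpha * dT
dL = 115 * 2.5552e-05 * 223
dL = 0.6553 cm


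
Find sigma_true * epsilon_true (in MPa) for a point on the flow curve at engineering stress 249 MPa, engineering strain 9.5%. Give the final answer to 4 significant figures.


sigma_true = sigma_eng * (1 + epsilon_eng)
sigma_true = 249 * (1 + 0.095) = 272.655 MPa
epsilon_true = ln(1 + epsilon_eng)
epsilon_true = ln(1 + 0.095) = 0.0907544
sigma_true * epsilon_true = 272.655 * 0.0907544 = 24.74 MPa


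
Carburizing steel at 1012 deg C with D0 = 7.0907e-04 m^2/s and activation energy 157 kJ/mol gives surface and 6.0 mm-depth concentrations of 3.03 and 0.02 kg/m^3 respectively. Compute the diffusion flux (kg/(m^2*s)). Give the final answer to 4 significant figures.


Step 1: D = D0 * exp(-Qd/(R*T))
T = 1012 + 273.15 = 1285.15 K
D = 7.0907e-04 * exp(-157e3 / (8.314 * 1285.15)) = 2.94597e-10 m^2/s
Step 2: J = D * (C1 - C2) / dx
J = 2.94597e-10 * (3.03 - 0.02) / 6e-03
J = 1.478e-07 kg/(m^2*s)


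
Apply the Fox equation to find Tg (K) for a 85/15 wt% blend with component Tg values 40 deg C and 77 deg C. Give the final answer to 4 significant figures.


1/Tg = w1/Tg1 + w2/Tg2 (in Kelvin)
Tg1 = 313.15 K, Tg2 = 350.15 K
1/Tg = 0.85/313.15 + 0.15/350.15
Tg = 318.2 K


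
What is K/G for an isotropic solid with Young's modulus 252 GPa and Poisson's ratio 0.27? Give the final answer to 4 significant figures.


G = E / (2*(1+nu))
G = 252 / (2*(1+0.27)) = 99.2126 GPa
K = E / (3*(1-2*nu))
K = 252 / (3*(1-2*0.27)) = 182.609 GPa
K/G = 182.609 / 99.2126 = 1.841


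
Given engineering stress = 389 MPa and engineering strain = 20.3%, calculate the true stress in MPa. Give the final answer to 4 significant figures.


sigma_true = sigma_eng * (1 + epsilon_eng)
sigma_true = 389 * (1 + 0.203)
sigma_true = 468 MPa


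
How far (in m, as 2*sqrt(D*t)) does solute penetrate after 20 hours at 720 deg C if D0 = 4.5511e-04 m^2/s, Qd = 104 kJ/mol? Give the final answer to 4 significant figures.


Step 1: D = D0 * exp(-Qd/(R*T))
T = 993.15 K
D = 4.5511e-04 * exp(-104e3 / (8.314 * 993.15)) = 1.54187e-09 m^2/s
Step 2: L = 2*sqrt(D*t)
t = 20 h = 72000 s
L = 2*sqrt(1.54187e-09 * 72000) = 0.02107 m


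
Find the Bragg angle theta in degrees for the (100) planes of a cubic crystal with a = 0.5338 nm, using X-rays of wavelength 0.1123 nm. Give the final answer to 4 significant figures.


d = a / sqrt(h^2+k^2+l^2)
d = 0.5338 / sqrt(1) = 0.5338 nm
lambda = 2*d*sin(theta)  =>  sin(theta) = lambda / (2*d)
sin(theta) = 0.1123 / (2 * 0.5338) = 0.105189
theta = 6.038 deg
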